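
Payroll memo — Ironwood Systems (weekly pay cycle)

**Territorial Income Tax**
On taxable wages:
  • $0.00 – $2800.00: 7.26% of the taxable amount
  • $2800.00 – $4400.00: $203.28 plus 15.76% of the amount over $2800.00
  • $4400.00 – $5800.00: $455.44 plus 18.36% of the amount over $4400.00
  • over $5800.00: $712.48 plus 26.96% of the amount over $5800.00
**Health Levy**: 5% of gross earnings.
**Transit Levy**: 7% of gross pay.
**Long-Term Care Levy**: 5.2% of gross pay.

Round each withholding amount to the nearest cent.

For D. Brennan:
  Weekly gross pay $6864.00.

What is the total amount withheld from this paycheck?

$2179.94

Territorial Income Tax: taxable = $6864.00
  $712.48 + 26.96% × ($6864.00 − $5800.00) = $712.48 + 26.96% × $1064.00 = $999.33
Health Levy: 5% × $6864.00 = $343.20
Transit Levy: 7% × $6864.00 = $480.48
Long-Term Care Levy: 5.2% × $6864.00 = $356.93
Total: $999.33 + $343.20 + $480.48 + $356.93 = $2179.94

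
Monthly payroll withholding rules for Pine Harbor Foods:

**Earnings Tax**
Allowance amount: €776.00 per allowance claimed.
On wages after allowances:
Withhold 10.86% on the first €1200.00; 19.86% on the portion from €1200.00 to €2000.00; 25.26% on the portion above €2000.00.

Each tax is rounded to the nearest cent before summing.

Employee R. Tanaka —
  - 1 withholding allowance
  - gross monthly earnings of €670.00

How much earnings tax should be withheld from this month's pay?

€0.00

Earnings Tax: taxable = €670.00 − 1×€776.00 = €-106.00
  Taxable ≤ 0 → €0.00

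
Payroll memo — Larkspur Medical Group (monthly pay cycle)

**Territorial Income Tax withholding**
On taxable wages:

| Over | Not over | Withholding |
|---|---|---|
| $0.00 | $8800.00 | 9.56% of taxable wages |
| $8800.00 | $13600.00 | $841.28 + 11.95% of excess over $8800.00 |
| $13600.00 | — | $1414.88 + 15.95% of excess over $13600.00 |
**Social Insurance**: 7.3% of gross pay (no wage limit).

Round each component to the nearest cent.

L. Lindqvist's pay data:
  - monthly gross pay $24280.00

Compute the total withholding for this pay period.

$4890.78

Territorial Income Tax: taxable = $24280.00
  $1414.88 + 15.95% × ($24280.00 − $13600.00) = $1414.88 + 15.95% × $10680.00 = $3118.34
Social Insurance: 7.3% × $24280.00 = $1772.44
Total: $3118.34 + $1772.44 = $4890.78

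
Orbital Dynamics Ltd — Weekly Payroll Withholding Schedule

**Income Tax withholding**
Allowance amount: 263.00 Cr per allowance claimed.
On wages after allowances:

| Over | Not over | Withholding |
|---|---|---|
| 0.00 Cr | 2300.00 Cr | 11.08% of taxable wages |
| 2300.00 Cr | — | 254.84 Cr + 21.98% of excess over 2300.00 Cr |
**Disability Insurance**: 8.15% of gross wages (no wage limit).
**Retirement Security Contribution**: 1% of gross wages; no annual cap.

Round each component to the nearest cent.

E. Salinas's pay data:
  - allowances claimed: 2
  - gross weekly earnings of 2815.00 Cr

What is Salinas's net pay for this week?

2303.81 Cr

Income Tax: taxable = 2815.00 Cr − 2×263.00 Cr = 2289.00 Cr
  11.08% × 2289.00 Cr = 253.62 Cr
Disability Insurance: 8.15% × 2815.00 Cr = 229.42 Cr
Retirement Security Contribution: 1% × 2815.00 Cr = 28.15 Cr
Total withheld: 253.62 Cr + 229.42 Cr + 28.15 Cr = 511.19 Cr
Net pay: 2815.00 Cr − 511.19 Cr = 2303.81 Cr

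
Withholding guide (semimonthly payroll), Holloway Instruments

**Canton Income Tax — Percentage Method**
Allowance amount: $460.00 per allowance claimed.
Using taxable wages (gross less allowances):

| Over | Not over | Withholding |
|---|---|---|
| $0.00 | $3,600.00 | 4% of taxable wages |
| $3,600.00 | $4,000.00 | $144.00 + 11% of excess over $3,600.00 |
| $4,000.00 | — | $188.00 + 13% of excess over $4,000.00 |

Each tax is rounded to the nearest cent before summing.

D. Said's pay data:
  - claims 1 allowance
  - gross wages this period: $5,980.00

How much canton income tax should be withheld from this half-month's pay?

Canton Income Tax: taxable = $5,980.00 − 1×$460.00 = $5,520.00
  $188.00 + 13% × ($5,520.00 − $4,000.00) = $188.00 + 13% × $1,520.00 = $385.60

$385.60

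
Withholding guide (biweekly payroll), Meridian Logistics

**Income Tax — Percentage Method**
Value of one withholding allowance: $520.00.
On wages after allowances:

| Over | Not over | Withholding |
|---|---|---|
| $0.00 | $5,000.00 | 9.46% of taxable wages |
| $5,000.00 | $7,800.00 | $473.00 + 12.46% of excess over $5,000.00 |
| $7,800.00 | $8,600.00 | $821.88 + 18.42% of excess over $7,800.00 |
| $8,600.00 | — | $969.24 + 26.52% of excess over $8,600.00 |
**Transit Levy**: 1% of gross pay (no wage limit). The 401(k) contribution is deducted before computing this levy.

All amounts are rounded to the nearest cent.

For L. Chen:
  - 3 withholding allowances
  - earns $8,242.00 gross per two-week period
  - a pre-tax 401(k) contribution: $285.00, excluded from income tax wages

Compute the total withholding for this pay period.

$726.64

Income Tax: taxable = $8,242.00 − $285.00 − 3×$520.00 = $6,397.00
  $473.00 + 12.46% × ($6,397.00 − $5,000.00) = $473.00 + 12.46% × $1,397.00 = $647.07
Transit Levy: 1% × $7,957.00 = $79.57
Total: $647.07 + $79.57 = $726.64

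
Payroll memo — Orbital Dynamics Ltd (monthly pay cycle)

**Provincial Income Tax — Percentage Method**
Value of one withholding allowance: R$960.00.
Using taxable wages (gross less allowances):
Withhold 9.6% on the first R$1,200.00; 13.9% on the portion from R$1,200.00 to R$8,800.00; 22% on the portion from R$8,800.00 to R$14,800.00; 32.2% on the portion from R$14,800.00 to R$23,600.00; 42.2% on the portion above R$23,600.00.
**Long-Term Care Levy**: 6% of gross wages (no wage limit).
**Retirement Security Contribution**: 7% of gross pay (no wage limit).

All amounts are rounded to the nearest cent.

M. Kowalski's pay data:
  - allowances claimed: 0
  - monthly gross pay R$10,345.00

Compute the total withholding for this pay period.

Provincial Income Tax: taxable = R$10,345.00
  R$1,171.60 + 22% × (R$10,345.00 − R$8,800.00) = R$1,171.60 + 22% × R$1,545.00 = R$1,511.50
Long-Term Care Levy: 6% × R$10,345.00 = R$620.70
Retirement Security Contribution: 7% × R$10,345.00 = R$724.15
Total: R$1,511.50 + R$620.70 + R$724.15 = R$2,856.35

R$2,856.35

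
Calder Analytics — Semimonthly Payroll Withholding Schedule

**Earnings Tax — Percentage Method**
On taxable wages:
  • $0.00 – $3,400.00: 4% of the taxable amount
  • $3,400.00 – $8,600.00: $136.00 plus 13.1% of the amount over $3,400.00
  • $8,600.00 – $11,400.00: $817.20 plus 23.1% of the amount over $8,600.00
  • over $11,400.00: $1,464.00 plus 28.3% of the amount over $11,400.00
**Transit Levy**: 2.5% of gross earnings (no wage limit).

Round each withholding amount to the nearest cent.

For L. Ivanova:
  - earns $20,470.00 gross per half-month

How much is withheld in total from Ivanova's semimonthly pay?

$4,542.56

Earnings Tax: taxable = $20,470.00
  $1,464.00 + 28.3% × ($20,470.00 − $11,400.00) = $1,464.00 + 28.3% × $9,070.00 = $4,030.81
Transit Levy: 2.5% × $20,470.00 = $511.75
Total: $4,030.81 + $511.75 = $4,542.56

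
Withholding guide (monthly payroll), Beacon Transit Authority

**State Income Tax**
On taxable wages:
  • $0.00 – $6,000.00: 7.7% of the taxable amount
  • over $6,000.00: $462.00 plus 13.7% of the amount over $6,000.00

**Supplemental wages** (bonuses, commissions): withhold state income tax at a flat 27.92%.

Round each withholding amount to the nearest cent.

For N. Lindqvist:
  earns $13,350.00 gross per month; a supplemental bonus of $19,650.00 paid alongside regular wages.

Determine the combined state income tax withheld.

State Income Tax: taxable = $13,350.00
  $462.00 + 13.7% × ($13,350.00 − $6,000.00) = $462.00 + 13.7% × $7,350.00 = $1,468.95
Supplemental (27.92% flat on bonus): 27.92% × $19,650.00 = $5,486.28
Total state income tax: $1,468.95 + $5,486.28 = $6,955.23

$6,955.23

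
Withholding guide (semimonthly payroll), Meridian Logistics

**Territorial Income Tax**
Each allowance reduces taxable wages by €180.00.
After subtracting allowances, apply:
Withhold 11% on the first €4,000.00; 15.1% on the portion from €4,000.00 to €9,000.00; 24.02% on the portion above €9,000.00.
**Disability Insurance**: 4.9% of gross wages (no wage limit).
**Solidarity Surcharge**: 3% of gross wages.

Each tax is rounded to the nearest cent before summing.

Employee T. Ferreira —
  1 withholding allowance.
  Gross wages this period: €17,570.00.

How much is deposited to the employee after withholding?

€12,971.69

Territorial Income Tax: taxable = €17,570.00 − 1×€180.00 = €17,390.00
  €1,195.00 + 24.02% × (€17,390.00 − €9,000.00) = €1,195.00 + 24.02% × €8,390.00 = €3,210.28
Disability Insurance: 4.9% × €17,570.00 = €860.93
Solidarity Surcharge: 3% × €17,570.00 = €527.10
Total withheld: €3,210.28 + €860.93 + €527.10 = €4,598.31
Net pay: €17,570.00 − €4,598.31 = €12,971.69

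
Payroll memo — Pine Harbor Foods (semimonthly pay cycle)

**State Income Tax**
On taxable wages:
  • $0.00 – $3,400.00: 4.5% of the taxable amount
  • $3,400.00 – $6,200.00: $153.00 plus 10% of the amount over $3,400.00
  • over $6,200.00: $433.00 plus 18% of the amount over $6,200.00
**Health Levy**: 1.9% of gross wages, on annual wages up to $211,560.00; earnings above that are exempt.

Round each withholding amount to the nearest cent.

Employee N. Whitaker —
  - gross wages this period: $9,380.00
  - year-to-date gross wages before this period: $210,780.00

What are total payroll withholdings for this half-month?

$1,020.22

State Income Tax: taxable = $9,380.00
  $433.00 + 18% × ($9,380.00 − $6,200.00) = $433.00 + 18% × $3,180.00 = $1,005.40
Health Levy: cap $211,560.00 − YTD $210,780.00 = $780.00 subject; 1.9% × $780.00 = $14.82
Total: $1,005.40 + $14.82 = $1,020.22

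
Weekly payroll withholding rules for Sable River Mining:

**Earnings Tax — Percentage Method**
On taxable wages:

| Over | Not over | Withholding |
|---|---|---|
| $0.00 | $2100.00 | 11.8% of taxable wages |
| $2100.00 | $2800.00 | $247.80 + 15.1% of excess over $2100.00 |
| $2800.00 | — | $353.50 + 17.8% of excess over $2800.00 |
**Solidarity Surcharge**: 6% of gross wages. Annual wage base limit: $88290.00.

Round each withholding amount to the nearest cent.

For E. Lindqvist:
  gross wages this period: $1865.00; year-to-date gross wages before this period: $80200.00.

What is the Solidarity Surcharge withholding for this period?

Solidarity Surcharge: 6% × $1865.00 = $111.90

$111.90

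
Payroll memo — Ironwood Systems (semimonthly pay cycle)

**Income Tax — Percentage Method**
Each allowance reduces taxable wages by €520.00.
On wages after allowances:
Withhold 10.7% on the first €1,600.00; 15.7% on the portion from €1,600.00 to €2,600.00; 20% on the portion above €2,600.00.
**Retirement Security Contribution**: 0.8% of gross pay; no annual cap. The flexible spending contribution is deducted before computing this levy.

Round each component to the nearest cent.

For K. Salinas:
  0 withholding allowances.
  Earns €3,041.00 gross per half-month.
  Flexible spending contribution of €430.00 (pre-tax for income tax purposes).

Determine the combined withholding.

€351.29

Income Tax: taxable = €3,041.00 − €430.00 = €2,611.00
  €328.20 + 20% × (€2,611.00 − €2,600.00) = €328.20 + 20% × €11.00 = €330.40
Retirement Security Contribution: 0.8% × €2,611.00 = €20.89
Total: €330.40 + €20.89 = €351.29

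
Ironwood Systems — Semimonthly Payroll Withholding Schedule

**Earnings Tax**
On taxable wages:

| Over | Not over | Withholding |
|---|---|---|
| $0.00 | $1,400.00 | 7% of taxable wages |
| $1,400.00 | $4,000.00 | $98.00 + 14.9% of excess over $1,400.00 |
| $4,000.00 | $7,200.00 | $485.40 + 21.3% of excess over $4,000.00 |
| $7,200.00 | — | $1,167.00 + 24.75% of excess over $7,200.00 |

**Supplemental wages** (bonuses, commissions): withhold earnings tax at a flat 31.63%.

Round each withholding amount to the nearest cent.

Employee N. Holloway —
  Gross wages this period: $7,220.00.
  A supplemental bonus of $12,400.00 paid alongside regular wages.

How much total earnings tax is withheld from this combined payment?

$5,094.07

Earnings Tax: taxable = $7,220.00
  $1,167.00 + 24.75% × ($7,220.00 − $7,200.00) = $1,167.00 + 24.75% × $20.00 = $1,171.95
Supplemental (31.63% flat on bonus): 31.63% × $12,400.00 = $3,922.12
Total earnings tax: $1,171.95 + $3,922.12 = $5,094.07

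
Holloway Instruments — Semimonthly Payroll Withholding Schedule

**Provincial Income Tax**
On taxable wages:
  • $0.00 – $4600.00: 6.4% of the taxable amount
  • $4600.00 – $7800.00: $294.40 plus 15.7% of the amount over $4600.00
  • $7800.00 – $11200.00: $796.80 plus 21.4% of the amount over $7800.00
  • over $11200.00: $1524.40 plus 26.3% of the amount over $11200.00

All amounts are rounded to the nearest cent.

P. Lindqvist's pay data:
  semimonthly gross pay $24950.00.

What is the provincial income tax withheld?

$5140.65

Provincial Income Tax: taxable = $24950.00
  $1524.40 + 26.3% × ($24950.00 − $11200.00) = $1524.40 + 26.3% × $13750.00 = $5140.65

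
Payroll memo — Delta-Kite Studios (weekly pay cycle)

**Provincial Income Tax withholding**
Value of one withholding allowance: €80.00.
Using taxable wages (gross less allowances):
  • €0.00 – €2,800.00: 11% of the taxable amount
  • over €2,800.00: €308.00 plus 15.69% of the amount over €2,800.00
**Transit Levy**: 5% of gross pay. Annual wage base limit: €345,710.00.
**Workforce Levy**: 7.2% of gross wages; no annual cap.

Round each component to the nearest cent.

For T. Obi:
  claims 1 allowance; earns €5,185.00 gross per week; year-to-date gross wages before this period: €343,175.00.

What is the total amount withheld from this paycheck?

€1,169.72

Provincial Income Tax: taxable = €5,185.00 − 1×€80.00 = €5,105.00
  €308.00 + 15.69% × (€5,105.00 − €2,800.00) = €308.00 + 15.69% × €2,305.00 = €669.65
Transit Levy: cap €345,710.00 − YTD €343,175.00 = €2,535.00 subject; 5% × €2,535.00 = €126.75
Workforce Levy: 7.2% × €5,185.00 = €373.32
Total: €669.65 + €126.75 + €373.32 = €1,169.72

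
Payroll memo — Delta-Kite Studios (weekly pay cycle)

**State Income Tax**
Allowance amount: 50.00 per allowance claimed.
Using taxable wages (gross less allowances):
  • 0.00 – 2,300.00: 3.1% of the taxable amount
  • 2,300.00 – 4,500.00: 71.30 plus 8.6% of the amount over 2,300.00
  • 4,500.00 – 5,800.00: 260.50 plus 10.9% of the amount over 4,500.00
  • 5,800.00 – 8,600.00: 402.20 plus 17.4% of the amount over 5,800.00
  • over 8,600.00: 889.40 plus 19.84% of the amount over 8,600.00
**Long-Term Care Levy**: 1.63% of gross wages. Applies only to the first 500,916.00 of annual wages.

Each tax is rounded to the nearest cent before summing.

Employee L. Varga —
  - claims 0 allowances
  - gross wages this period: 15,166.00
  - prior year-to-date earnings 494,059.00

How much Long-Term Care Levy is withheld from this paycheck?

111.77

Long-Term Care Levy: cap 500,916.00 − YTD 494,059.00 = 6,857.00 subject; 1.63% × 6,857.00 = 111.77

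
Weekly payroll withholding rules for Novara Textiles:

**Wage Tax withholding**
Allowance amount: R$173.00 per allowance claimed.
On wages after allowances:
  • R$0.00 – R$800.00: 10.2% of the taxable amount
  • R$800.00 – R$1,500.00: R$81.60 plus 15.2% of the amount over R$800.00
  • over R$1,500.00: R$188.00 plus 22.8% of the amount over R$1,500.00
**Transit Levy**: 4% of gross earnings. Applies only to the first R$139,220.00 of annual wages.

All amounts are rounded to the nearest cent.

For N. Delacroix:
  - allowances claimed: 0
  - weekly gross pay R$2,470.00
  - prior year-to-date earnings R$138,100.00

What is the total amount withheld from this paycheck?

Wage Tax: taxable = R$2,470.00
  R$188.00 + 22.8% × (R$2,470.00 − R$1,500.00) = R$188.00 + 22.8% × R$970.00 = R$409.16
Transit Levy: cap R$139,220.00 − YTD R$138,100.00 = R$1,120.00 subject; 4% × R$1,120.00 = R$44.80
Total: R$409.16 + R$44.80 = R$453.96

R$453.96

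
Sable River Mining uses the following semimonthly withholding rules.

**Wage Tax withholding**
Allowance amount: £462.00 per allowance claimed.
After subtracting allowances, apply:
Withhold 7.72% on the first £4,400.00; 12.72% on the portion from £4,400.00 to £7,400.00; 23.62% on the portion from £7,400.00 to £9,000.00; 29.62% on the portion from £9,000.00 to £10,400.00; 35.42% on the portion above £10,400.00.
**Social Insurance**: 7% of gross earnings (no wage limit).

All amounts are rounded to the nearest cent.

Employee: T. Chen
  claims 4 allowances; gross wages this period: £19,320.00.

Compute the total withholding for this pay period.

£5,371.18

Wage Tax: taxable = £19,320.00 − 4×£462.00 = £17,472.00
  £1,513.88 + 35.42% × (£17,472.00 − £10,400.00) = £1,513.88 + 35.42% × £7,072.00 = £4,018.78
Social Insurance: 7% × £19,320.00 = £1,352.40
Total: £4,018.78 + £1,352.40 = £5,371.18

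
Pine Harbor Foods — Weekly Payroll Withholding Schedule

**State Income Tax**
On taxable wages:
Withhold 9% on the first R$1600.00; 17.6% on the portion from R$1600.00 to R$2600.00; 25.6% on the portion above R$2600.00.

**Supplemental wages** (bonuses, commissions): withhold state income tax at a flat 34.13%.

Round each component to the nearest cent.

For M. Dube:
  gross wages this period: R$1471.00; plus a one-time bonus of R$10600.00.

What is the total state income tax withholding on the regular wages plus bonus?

R$3750.17

State Income Tax: taxable = R$1471.00
  9% × R$1471.00 = R$132.39
Supplemental (34.13% flat on bonus): 34.13% × R$10600.00 = R$3617.78
Total state income tax: R$132.39 + R$3617.78 = R$3750.17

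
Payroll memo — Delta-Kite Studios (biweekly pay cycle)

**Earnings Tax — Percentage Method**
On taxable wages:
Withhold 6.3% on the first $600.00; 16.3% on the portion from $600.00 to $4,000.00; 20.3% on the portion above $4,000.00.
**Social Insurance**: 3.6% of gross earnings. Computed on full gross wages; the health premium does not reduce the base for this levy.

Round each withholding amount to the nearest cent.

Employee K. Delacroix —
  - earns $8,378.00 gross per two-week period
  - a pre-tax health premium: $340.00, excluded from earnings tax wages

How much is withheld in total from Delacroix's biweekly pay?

Earnings Tax: taxable = $8,378.00 − $340.00 = $8,038.00
  $592.00 + 20.3% × ($8,038.00 − $4,000.00) = $592.00 + 20.3% × $4,038.00 = $1,411.71
Social Insurance: 3.6% × $8,378.00 = $301.61
Total: $1,411.71 + $301.61 = $1,713.32

$1,713.32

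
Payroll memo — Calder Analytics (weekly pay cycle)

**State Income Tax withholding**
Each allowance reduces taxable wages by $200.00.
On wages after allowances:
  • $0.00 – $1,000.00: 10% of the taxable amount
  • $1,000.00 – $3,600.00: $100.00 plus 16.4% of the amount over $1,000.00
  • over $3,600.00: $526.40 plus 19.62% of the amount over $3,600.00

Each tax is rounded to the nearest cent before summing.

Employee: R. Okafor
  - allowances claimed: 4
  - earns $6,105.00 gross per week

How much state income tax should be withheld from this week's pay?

$860.92

State Income Tax: taxable = $6,105.00 − 4×$200.00 = $5,305.00
  $526.40 + 19.62% × ($5,305.00 − $3,600.00) = $526.40 + 19.62% × $1,705.00 = $860.92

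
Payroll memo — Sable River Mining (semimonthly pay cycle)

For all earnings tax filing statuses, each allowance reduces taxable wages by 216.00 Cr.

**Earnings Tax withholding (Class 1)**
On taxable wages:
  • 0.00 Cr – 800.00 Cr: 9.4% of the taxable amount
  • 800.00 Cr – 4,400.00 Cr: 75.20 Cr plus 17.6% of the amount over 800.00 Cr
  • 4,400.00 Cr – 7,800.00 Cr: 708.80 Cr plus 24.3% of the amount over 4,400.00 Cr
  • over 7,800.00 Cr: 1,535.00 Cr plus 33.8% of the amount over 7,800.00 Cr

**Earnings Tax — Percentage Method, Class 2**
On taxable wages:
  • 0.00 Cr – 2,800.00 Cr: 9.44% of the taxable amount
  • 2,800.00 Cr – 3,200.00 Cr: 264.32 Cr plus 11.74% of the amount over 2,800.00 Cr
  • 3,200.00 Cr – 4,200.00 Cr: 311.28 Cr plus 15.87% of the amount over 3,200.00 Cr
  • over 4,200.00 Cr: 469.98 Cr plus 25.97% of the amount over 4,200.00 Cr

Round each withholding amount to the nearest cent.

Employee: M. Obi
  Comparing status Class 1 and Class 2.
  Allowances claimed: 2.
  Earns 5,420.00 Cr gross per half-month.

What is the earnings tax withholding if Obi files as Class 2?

Earnings Tax (Class 2): taxable = 5,420.00 Cr − 2×216.00 Cr = 4,988.00 Cr
  469.98 Cr + 25.97% × (4,988.00 Cr − 4,200.00 Cr) = 469.98 Cr + 25.97% × 788.00 Cr = 674.62 Cr

674.62 Cr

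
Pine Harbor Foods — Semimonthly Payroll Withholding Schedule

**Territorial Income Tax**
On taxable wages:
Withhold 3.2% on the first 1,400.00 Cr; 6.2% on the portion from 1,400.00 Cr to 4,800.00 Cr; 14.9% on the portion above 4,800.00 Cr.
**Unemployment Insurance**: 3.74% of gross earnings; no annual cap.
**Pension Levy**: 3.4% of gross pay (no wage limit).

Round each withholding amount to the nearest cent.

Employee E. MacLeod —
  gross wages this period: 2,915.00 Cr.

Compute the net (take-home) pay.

Territorial Income Tax: taxable = 2,915.00 Cr
  44.80 Cr + 6.2% × (2,915.00 Cr − 1,400.00 Cr) = 44.80 Cr + 6.2% × 1,515.00 Cr = 138.73 Cr
Unemployment Insurance: 3.74% × 2,915.00 Cr = 109.02 Cr
Pension Levy: 3.4% × 2,915.00 Cr = 99.11 Cr
Total withheld: 138.73 Cr + 109.02 Cr + 99.11 Cr = 346.86 Cr
Net pay: 2,915.00 Cr − 346.86 Cr = 2,568.14 Cr

2,568.14 Cr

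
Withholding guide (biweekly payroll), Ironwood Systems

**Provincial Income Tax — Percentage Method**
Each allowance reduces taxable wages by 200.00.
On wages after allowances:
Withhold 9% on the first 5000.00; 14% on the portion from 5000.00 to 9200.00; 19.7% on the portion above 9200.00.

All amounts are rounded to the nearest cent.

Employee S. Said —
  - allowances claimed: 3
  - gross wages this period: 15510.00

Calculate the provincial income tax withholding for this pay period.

Provincial Income Tax: taxable = 15510.00 − 3×200.00 = 14910.00
  1038.00 + 19.7% × (14910.00 − 9200.00) = 1038.00 + 19.7% × 5710.00 = 2162.87

2162.87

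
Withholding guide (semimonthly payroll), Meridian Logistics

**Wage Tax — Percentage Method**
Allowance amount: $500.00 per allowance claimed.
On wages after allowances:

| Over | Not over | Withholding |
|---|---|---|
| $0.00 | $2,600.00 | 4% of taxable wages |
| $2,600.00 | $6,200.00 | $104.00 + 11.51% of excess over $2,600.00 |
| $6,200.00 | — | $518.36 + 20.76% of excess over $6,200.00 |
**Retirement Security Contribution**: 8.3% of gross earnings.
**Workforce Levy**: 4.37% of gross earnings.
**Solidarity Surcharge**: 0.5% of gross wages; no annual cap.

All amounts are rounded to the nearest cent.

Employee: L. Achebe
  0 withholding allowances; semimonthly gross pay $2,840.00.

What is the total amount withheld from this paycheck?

$505.65

Wage Tax: taxable = $2,840.00
  $104.00 + 11.51% × ($2,840.00 − $2,600.00) = $104.00 + 11.51% × $240.00 = $131.62
Retirement Security Contribution: 8.3% × $2,840.00 = $235.72
Workforce Levy: 4.37% × $2,840.00 = $124.11
Solidarity Surcharge: 0.5% × $2,840.00 = $14.20
Total: $131.62 + $235.72 + $124.11 + $14.20 = $505.65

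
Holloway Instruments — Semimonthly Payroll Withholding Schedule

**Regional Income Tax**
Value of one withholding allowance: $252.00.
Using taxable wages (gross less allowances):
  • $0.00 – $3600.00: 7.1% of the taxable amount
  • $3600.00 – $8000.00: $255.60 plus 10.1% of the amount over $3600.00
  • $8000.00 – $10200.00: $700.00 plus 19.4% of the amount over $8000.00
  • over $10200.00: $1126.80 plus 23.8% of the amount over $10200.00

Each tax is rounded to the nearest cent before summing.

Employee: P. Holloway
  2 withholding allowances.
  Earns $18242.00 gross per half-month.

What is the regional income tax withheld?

Regional Income Tax: taxable = $18242.00 − 2×$252.00 = $17738.00
  $1126.80 + 23.8% × ($17738.00 − $10200.00) = $1126.80 + 23.8% × $7538.00 = $2920.84

$2920.84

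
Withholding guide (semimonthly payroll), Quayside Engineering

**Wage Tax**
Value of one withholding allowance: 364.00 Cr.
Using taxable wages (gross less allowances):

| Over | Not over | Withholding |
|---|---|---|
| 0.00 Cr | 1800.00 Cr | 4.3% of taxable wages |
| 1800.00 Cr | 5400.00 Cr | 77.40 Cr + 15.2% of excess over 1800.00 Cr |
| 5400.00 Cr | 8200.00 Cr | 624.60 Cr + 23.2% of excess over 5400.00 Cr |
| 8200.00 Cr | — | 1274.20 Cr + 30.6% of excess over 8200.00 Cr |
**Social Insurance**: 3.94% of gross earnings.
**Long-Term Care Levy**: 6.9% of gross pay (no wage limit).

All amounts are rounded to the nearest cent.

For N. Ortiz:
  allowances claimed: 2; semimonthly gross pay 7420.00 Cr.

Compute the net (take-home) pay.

5691.33 Cr

Wage Tax: taxable = 7420.00 Cr − 2×364.00 Cr = 6692.00 Cr
  624.60 Cr + 23.2% × (6692.00 Cr − 5400.00 Cr) = 624.60 Cr + 23.2% × 1292.00 Cr = 924.34 Cr
Social Insurance: 3.94% × 7420.00 Cr = 292.35 Cr
Long-Term Care Levy: 6.9% × 7420.00 Cr = 511.98 Cr
Total withheld: 924.34 Cr + 292.35 Cr + 511.98 Cr = 1728.67 Cr
Net pay: 7420.00 Cr − 1728.67 Cr = 5691.33 Cr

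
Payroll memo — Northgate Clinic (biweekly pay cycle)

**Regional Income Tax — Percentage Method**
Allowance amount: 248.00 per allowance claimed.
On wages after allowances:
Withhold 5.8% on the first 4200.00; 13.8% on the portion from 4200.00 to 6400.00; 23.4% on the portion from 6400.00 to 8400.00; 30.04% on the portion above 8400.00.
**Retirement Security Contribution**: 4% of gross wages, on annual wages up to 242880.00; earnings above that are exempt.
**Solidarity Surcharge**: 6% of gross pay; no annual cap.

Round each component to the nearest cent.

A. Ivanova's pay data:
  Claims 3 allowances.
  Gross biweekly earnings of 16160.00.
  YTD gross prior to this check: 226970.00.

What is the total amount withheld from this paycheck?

4728.81

Regional Income Tax: taxable = 16160.00 − 3×248.00 = 15416.00
  1015.20 + 30.04% × (15416.00 − 8400.00) = 1015.20 + 30.04% × 7016.00 = 3122.81
Retirement Security Contribution: cap 242880.00 − YTD 226970.00 = 15910.00 subject; 4% × 15910.00 = 636.40
Solidarity Surcharge: 6% × 16160.00 = 969.60
Total: 3122.81 + 636.40 + 969.60 = 4728.81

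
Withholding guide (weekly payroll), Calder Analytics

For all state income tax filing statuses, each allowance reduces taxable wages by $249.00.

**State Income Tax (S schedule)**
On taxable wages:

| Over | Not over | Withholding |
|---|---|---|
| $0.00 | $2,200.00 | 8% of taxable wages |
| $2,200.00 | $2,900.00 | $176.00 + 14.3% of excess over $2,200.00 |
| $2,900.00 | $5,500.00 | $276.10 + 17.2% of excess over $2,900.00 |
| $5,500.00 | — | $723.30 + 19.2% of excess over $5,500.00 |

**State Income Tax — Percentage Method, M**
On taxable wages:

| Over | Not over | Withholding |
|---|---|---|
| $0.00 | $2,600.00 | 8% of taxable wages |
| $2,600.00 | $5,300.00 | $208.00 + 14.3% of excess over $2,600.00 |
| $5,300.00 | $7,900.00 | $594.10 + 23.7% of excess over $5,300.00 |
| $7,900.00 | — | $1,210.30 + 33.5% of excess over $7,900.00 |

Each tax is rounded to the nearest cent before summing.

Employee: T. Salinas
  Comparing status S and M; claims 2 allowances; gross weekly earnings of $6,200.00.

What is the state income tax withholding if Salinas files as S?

State Income Tax (S): taxable = $6,200.00 − 2×$249.00 = $5,702.00
  $723.30 + 19.2% × ($5,702.00 − $5,500.00) = $723.30 + 19.2% × $202.00 = $762.08

$762.08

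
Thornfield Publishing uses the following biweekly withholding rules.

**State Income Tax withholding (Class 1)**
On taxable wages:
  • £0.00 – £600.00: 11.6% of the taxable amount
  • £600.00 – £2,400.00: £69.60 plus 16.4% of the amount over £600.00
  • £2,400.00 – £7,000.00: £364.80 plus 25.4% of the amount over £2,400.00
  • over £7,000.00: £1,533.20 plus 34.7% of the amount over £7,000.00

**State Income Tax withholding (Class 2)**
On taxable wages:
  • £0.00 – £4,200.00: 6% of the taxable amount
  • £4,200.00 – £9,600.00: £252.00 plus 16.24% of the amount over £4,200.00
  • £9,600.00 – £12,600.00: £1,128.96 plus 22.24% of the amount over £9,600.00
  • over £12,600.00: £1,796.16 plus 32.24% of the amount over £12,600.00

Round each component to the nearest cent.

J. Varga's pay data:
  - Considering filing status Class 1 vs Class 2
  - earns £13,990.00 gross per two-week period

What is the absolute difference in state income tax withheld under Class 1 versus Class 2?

State Income Tax (Class 1): taxable = £13,990.00
  £1,533.20 + 34.7% × (£13,990.00 − £7,000.00) = £1,533.20 + 34.7% × £6,990.00 = £3,958.73
State Income Tax (Class 2): taxable = £13,990.00
  £1,796.16 + 32.24% × (£13,990.00 − £12,600.00) = £1,796.16 + 32.24% × £1,390.00 = £2,244.30
Difference: |£3,958.73 − £2,244.30| = £1,714.43 (higher under Class 1)

£1,714.43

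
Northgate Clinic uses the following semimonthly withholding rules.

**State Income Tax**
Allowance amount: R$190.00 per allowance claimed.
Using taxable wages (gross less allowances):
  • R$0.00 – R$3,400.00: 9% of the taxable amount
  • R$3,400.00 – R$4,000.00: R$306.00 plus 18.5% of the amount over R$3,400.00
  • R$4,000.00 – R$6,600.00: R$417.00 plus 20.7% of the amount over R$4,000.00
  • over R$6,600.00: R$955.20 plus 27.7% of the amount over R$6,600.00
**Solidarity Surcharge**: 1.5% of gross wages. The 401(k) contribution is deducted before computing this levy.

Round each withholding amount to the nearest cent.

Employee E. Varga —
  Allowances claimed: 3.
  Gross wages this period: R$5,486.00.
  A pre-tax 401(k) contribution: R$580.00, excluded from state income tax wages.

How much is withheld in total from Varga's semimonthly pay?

State Income Tax: taxable = R$5,486.00 − R$580.00 − 3×R$190.00 = R$4,336.00
  R$417.00 + 20.7% × (R$4,336.00 − R$4,000.00) = R$417.00 + 20.7% × R$336.00 = R$486.55
Solidarity Surcharge: 1.5% × R$4,906.00 = R$73.59
Total: R$486.55 + R$73.59 = R$560.14

R$560.14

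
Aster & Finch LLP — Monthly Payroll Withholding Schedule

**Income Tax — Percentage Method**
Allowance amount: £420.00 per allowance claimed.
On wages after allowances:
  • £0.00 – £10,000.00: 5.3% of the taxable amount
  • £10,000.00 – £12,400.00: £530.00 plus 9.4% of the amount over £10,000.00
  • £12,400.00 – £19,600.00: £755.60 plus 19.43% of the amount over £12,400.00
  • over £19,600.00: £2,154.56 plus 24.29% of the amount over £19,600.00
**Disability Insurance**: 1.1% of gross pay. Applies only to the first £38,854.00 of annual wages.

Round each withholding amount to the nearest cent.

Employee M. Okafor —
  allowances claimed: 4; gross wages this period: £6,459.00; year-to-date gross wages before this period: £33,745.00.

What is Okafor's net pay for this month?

£6,149.51

Income Tax: taxable = £6,459.00 − 4×£420.00 = £4,779.00
  5.3% × £4,779.00 = £253.29
Disability Insurance: cap £38,854.00 − YTD £33,745.00 = £5,109.00 subject; 1.1% × £5,109.00 = £56.20
Total withheld: £253.29 + £56.20 = £309.49
Net pay: £6,459.00 − £309.49 = £6,149.51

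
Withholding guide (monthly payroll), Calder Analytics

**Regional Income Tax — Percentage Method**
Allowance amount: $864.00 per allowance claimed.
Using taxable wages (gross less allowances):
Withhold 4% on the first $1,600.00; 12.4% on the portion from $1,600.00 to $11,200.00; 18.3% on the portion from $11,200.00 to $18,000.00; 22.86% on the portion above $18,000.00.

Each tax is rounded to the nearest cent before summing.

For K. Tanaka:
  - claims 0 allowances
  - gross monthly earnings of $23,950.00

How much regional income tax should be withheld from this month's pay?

Regional Income Tax: taxable = $23,950.00
  $2,498.80 + 22.86% × ($23,950.00 − $18,000.00) = $2,498.80 + 22.86% × $5,950.00 = $3,858.97

$3,858.97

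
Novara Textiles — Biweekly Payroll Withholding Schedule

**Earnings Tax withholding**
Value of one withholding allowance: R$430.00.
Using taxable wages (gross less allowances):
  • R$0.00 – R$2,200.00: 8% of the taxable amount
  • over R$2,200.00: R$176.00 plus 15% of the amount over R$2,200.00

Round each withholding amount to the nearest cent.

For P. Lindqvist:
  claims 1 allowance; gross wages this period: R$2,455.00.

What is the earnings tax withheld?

Earnings Tax: taxable = R$2,455.00 − 1×R$430.00 = R$2,025.00
  8% × R$2,025.00 = R$162.00

R$162.00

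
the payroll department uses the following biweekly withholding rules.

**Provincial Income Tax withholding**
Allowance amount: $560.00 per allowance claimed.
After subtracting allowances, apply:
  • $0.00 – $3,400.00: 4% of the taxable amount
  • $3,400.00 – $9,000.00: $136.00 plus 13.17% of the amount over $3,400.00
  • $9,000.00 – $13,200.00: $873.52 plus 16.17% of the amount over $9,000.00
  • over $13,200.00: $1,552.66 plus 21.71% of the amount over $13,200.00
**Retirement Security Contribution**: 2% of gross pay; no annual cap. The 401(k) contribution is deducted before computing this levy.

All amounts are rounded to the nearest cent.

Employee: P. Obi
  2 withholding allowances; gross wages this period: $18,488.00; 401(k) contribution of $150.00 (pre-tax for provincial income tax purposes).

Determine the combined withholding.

$2,791.73

Provincial Income Tax: taxable = $18,488.00 − $150.00 − 2×$560.00 = $17,218.00
  $1,552.66 + 21.71% × ($17,218.00 − $13,200.00) = $1,552.66 + 21.71% × $4,018.00 = $2,424.97
Retirement Security Contribution: 2% × $18,338.00 = $366.76
Total: $2,424.97 + $366.76 = $2,791.73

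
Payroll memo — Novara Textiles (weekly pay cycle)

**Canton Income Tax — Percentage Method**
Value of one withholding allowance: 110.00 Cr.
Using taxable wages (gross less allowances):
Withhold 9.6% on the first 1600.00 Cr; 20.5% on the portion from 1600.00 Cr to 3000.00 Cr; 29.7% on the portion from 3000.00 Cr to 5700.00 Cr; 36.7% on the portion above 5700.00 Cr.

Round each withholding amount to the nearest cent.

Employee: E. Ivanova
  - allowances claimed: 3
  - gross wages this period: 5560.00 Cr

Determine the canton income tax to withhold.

Canton Income Tax: taxable = 5560.00 Cr − 3×110.00 Cr = 5230.00 Cr
  440.60 Cr + 29.7% × (5230.00 Cr − 3000.00 Cr) = 440.60 Cr + 29.7% × 2230.00 Cr = 1102.91 Cr

1102.91 Cr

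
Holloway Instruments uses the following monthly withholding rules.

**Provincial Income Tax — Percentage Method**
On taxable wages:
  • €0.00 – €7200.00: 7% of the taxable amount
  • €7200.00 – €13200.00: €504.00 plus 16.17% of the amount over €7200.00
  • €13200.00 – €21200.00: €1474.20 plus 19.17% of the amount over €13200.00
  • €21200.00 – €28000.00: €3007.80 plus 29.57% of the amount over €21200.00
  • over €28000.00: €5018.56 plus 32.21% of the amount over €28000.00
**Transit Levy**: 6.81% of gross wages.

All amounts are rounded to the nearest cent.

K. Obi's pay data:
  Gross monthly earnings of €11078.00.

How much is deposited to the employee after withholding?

€9192.52

Provincial Income Tax: taxable = €11078.00
  €504.00 + 16.17% × (€11078.00 − €7200.00) = €504.00 + 16.17% × €3878.00 = €1131.07
Transit Levy: 6.81% × €11078.00 = €754.41
Total withheld: €1131.07 + €754.41 = €1885.48
Net pay: €11078.00 − €1885.48 = €9192.52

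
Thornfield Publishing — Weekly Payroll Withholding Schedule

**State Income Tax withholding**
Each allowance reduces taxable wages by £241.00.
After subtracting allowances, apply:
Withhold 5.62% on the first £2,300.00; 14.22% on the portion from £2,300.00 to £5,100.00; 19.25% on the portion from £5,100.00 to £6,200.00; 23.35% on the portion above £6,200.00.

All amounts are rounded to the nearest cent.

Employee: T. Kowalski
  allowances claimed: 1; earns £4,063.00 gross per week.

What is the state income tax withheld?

State Income Tax: taxable = £4,063.00 − 1×£241.00 = £3,822.00
  £129.26 + 14.22% × (£3,822.00 − £2,300.00) = £129.26 + 14.22% × £1,522.00 = £345.69

£345.69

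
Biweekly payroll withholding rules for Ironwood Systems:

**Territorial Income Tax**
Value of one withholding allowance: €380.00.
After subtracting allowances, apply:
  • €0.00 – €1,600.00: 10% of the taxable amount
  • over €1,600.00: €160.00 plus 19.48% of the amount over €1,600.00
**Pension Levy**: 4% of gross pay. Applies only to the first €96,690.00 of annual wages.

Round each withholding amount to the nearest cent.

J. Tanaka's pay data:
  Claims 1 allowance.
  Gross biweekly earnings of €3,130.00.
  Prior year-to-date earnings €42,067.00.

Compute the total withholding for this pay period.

€509.22

Territorial Income Tax: taxable = €3,130.00 − 1×€380.00 = €2,750.00
  €160.00 + 19.48% × (€2,750.00 − €1,600.00) = €160.00 + 19.48% × €1,150.00 = €384.02
Pension Levy: 4% × €3,130.00 = €125.20
Total: €384.02 + €125.20 = €509.22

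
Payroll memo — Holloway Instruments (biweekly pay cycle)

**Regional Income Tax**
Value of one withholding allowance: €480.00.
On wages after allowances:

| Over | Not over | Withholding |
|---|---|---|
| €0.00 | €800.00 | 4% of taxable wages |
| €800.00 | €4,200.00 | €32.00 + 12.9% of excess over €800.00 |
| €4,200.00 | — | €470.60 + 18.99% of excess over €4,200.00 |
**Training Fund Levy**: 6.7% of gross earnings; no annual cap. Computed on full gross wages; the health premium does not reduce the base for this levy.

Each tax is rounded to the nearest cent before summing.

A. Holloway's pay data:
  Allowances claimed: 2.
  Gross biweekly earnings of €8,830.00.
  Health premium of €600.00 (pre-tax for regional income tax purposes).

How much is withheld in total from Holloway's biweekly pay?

€1,645.20

Regional Income Tax: taxable = €8,830.00 − €600.00 − 2×€480.00 = €7,270.00
  €470.60 + 18.99% × (€7,270.00 − €4,200.00) = €470.60 + 18.99% × €3,070.00 = €1,053.59
Training Fund Levy: 6.7% × €8,830.00 = €591.61
Total: €1,053.59 + €591.61 = €1,645.20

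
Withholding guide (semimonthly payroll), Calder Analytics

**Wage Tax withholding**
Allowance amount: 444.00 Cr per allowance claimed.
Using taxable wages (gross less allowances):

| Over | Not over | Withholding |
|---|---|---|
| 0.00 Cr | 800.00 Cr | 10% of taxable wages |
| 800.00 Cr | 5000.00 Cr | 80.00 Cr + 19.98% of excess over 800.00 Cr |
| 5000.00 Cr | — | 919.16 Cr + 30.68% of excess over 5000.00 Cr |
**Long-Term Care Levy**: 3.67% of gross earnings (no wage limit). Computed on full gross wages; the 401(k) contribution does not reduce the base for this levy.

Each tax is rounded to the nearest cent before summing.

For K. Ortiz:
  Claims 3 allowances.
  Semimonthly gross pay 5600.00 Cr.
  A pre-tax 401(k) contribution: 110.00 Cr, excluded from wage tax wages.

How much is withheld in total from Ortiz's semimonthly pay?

Wage Tax: taxable = 5600.00 Cr − 110.00 Cr − 3×444.00 Cr = 4158.00 Cr
  80.00 Cr + 19.98% × (4158.00 Cr − 800.00 Cr) = 80.00 Cr + 19.98% × 3358.00 Cr = 750.93 Cr
Long-Term Care Levy: 3.67% × 5600.00 Cr = 205.52 Cr
Total: 750.93 Cr + 205.52 Cr = 956.45 Cr

956.45 Cr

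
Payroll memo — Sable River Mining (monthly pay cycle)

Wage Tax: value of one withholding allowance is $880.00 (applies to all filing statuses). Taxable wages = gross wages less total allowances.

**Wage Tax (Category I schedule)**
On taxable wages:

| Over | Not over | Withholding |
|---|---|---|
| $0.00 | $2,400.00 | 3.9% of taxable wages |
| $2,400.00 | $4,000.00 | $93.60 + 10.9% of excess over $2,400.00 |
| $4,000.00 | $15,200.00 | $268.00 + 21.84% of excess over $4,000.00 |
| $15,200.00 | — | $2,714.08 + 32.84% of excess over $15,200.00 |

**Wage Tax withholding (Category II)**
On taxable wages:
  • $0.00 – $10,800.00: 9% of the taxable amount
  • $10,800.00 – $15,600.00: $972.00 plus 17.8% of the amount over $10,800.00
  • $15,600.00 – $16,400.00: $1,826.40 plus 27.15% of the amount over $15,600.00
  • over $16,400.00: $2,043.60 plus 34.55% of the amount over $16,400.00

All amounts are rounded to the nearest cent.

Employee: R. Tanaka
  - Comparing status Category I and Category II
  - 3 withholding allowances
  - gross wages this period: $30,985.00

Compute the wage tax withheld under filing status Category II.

Wage Tax (Category II): taxable = $30,985.00 − 3×$880.00 = $28,345.00
  $2,043.60 + 34.55% × ($28,345.00 − $16,400.00) = $2,043.60 + 34.55% × $11,945.00 = $6,170.60

$6,170.60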